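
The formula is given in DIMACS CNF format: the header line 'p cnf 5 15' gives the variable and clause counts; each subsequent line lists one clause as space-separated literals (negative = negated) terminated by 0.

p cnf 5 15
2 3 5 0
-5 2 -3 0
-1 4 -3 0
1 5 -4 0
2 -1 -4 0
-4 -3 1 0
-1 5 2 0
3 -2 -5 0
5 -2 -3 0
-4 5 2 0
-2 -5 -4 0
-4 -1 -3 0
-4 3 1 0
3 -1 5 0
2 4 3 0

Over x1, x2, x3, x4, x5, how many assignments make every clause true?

There are 2^5 = 32 truth assignments over (x1, x2, x3, x4, x5).
Split on x3. With x3 = True, the clauses containing x3 are satisfied and ¬x3 drops from the rest; 2 of the 2^4 = 16 assignments to the other variables satisfy what remains.
With x3 = False, by the same count on the reduced clause set, 1 assignment works.
Total: 2 + 1 = 3.

3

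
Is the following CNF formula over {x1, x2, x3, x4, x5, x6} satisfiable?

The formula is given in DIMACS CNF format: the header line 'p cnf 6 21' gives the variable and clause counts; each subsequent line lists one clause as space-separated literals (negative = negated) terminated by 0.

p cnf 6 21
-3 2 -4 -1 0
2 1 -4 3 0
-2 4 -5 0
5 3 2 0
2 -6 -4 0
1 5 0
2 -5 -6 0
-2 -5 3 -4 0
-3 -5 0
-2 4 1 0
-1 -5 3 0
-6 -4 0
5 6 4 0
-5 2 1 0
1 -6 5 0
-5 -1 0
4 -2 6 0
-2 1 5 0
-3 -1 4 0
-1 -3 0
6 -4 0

Try x1 = True.
The clause (¬x5) is unit, so x5 = False.
The clause (¬x3) is unit, so x3 = False.
The clause (x2) is unit, so x2 = True.
Try x6 = True.
The clause (¬x4) is unit, so x4 = False.
All clauses are satisfied.
A satisfying assignment: x1: True; x2: True; x3: False; x4: False; x5: False; x6: True.

Yes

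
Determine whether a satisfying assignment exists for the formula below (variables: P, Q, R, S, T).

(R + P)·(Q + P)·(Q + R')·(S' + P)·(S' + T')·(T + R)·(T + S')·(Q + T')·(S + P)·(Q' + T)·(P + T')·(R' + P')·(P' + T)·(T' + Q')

Case R = 1:
Unit clause (Q) forces Q = 1.
Unit clause (T) forces T = 1.
Now (T') is unsatisfied and unit — conflict.
Backtrack on R: now try R = 0.
Unit clause (P) forces P = 1.
Unit clause (T) forces T = 1.
Unit clause (S') forces S = 0.
Unit clause (Q) forces Q = 1.
Now (Q') is unsatisfied and unit — conflict.
Either choice for R ends in contradiction.
No assignment satisfies every clause.

Unsatisfiable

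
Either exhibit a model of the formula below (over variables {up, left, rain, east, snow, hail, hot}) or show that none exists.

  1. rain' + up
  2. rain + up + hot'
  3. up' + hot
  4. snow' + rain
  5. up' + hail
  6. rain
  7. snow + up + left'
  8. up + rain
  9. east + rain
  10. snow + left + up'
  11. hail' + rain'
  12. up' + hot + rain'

From the singleton clause (rain), rain = 1.
From the singleton clause (up), up = 1.
From the singleton clause (hot), hot = 1.
From the singleton clause (hail), hail = 1.
But (hail') is also a unit clause — contradiction.

UNSATISFIABLE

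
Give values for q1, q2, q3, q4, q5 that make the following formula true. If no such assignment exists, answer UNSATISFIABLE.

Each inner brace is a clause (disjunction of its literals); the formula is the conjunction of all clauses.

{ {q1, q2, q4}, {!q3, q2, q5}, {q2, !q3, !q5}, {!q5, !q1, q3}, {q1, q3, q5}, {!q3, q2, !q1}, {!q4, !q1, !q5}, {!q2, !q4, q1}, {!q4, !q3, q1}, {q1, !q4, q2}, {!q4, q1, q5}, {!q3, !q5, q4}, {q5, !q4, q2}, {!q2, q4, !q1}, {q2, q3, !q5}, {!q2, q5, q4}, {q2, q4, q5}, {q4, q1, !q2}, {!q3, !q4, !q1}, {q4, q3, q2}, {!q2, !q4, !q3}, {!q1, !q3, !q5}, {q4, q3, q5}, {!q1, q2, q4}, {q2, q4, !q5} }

q1 ↦ true, q2 ↦ true, q3 ↦ false, q4 ↦ true, q5 ↦ false

Branch on q1: set q1 = true.
Branch on q5: set q5 = false.
Branch on q3: set q3 = false.
The clause (q4) is unit, so q4 = true.
The clause (q2) is unit, so q2 = true.
This assignment satisfies each clause.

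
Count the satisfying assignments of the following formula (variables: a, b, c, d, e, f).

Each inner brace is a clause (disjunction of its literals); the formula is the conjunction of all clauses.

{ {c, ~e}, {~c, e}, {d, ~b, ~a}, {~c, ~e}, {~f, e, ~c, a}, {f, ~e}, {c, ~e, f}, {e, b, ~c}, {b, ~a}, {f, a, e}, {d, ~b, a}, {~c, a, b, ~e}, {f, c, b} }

There are 2^6 = 64 truth assignments over (a, b, c, d, e, f).
Split on b. With b = 1, the clauses containing b are satisfied and ~b drops from the rest; 3 of the 2^5 = 32 assignments to the other variables satisfy what remains.
With b = 0, by the same count on the reduced clause set, 2 assignments work.
(One model: a=F, b=F, c=F, d=F, e=F, f=T.)
Total: 3 + 2 = 5.

5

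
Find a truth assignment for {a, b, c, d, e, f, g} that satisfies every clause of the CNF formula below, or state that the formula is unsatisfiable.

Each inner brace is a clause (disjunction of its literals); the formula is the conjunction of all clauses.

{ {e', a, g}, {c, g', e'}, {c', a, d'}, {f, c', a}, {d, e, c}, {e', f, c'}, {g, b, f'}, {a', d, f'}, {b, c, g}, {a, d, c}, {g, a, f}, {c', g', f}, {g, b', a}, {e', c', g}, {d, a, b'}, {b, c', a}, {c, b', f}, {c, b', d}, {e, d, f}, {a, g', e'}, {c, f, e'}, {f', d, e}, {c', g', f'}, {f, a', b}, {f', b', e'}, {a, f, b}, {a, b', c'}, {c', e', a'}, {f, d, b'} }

Case e = 0:
Case d = 1:
Case c = 0:
Case b = 0:
From the singleton clause (g), g = 1.
Case f = 1:
Every clause is now satisfied; a is unconstrained.

a ↦ 1, b ↦ 0, c ↦ 0, d ↦ 1, e ↦ 0, f ↦ 1, g ↦ 1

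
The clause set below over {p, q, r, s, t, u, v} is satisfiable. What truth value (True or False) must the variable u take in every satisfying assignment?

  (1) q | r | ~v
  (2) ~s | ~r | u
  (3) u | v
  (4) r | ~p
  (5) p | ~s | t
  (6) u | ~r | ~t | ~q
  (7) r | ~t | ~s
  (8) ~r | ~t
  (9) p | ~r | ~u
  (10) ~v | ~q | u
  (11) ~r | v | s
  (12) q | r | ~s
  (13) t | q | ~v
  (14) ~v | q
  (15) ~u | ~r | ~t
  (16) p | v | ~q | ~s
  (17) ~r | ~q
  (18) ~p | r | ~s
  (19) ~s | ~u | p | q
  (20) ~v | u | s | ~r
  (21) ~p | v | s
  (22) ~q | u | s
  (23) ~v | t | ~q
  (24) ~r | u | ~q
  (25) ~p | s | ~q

True

Suppose u = 0.
From the singleton clause (v), v = 1.
From the singleton clause (~q), q = 0.
But (q) is also a unit clause — contradiction.
So every satisfying assignment has u = True.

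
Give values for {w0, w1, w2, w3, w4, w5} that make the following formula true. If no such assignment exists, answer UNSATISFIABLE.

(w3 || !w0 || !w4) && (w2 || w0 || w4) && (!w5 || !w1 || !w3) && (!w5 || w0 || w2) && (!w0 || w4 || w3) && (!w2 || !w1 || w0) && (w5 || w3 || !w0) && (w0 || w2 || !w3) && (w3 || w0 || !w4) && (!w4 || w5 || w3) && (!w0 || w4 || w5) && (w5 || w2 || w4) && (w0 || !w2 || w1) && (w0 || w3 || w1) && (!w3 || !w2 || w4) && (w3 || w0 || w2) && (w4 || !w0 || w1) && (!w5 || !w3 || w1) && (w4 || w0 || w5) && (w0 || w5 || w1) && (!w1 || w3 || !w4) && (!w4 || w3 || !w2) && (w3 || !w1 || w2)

Suppose w3 = true.
Suppose w5 = false.
Suppose w0 = true.
From the singleton clause (w4), w4 = true.
All clauses hold; w1, w2 can take either value.

w0 ↦ true,  w1 ↦ true,  w2 ↦ true,  w3 ↦ true,  w4 ↦ true,  w5 ↦ false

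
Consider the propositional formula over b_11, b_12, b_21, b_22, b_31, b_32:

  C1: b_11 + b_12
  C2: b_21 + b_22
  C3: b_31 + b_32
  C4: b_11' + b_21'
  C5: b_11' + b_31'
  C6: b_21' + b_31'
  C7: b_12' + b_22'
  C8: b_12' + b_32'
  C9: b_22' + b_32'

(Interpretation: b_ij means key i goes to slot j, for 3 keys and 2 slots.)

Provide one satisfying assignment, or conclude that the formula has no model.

UNSATISFIABLE

Branch on b_11: set b_11 = 1.
The clause (b_21') is unit, so b_21 = 0.
The clause (b_22) is unit, so b_22 = 1.
The clause (b_31') is unit, so b_31 = 0.
The clause (b_32) is unit, so b_32 = 1.
Now (b_32') is unsatisfied and unit — conflict.
Undo b_11 and try b_11 = 0.
The clause (b_12) is unit, so b_12 = 1.
The clause (b_22') is unit, so b_22 = 0.
The clause (b_21) is unit, so b_21 = 1.
The clause (b_31') is unit, so b_31 = 0.
The clause (b_32) is unit, so b_32 = 1.
Now (b_32') is unsatisfied and unit — conflict.
Both values of b_11 lead to a conflict.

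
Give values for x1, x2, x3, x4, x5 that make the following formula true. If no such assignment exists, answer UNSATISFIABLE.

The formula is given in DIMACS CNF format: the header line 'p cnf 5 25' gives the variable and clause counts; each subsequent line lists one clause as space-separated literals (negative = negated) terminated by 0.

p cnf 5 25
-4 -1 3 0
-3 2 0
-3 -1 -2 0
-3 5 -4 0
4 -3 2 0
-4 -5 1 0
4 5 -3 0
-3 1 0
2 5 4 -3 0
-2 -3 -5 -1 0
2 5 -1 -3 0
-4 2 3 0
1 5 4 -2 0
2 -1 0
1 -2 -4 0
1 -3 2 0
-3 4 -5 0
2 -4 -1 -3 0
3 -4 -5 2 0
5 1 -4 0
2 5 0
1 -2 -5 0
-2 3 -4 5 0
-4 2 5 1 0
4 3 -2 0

Branch on x3: set x3 = False.
Branch on x4: set x4 = False.
Unit clause (¬x2) forces x2 = False.
Unit clause (¬x1) forces x1 = False.
Unit clause (x5) forces x5 = True.
Every clause now holds.

x1: False,  x2: False,  x3: False,  x4: False,  x5: True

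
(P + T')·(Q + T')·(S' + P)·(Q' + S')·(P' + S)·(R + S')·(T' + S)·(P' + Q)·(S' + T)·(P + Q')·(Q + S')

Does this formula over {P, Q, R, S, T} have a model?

Branch on P: set P = 0.
(T') alone gives T = 0.
(S') alone gives S = 0.
(Q') alone gives Q = 0.
All clauses hold; R can take either value.
A satisfying assignment: P=0; Q=0; R=1; S=0; T=0.

Yes, satisfiable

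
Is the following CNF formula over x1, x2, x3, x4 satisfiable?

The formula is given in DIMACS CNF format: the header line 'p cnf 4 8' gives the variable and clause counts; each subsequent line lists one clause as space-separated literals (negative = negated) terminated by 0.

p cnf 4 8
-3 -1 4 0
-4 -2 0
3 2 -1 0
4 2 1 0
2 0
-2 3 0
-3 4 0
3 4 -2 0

(x2) alone gives x2 = True.
(¬x4) alone gives x4 = False.
(x3) alone gives x3 = True.
But (¬x3) is also a unit clause — contradiction.
No assignment satisfies every clause.

No, unsatisfiable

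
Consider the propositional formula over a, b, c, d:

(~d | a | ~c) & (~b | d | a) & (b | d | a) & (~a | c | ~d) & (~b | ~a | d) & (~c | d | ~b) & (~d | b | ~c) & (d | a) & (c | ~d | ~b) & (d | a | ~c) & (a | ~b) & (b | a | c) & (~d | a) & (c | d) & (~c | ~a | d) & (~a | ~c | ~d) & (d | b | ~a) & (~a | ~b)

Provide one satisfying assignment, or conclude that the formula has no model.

UNSATISFIABLE

Case d = 1:
(a) alone gives a = 1.
(c) alone gives c = 1.
That conflicts with the unit clause (~c).
Undo d and try d = 0.
(a) alone gives a = 1.
(~b) alone gives b = 0.
That conflicts with the unit clause (b).
Neither d = 1 nor d = 0 works.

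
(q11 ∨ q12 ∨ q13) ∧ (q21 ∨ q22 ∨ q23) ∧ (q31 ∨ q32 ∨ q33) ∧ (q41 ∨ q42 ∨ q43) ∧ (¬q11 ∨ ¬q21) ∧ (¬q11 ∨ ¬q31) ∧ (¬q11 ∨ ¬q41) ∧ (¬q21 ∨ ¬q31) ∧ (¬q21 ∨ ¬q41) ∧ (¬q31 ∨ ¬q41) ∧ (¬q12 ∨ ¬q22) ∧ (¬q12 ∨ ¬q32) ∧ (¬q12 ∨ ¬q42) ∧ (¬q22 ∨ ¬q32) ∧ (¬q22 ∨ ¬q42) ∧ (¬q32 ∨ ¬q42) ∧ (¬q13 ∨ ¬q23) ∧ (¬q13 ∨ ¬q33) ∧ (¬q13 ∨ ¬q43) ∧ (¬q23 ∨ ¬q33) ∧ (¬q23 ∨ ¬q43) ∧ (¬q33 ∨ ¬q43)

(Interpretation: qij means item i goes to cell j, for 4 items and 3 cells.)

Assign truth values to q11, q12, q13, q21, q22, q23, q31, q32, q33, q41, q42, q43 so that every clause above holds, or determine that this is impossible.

Case q11 = False:
Case q12 = True:
Unit clause (¬q22) forces q22 = False.
Unit clause (¬q32) forces q32 = False.
Unit clause (¬q42) forces q42 = False.
Case q21 = True:
Unit clause (¬q31) forces q31 = False.
Unit clause (q33) forces q33 = True.
Unit clause (¬q41) forces q41 = False.
Unit clause (q43) forces q43 = True.
But (¬q43) is also a unit clause — contradiction.
Backtrack on q21: now try q21 = False.
Unit clause (q23) forces q23 = True.
Unit clause (¬q13) forces q13 = False.
Unit clause (¬q33) forces q33 = False.
Unit clause (q31) forces q31 = True.
Unit clause (¬q41) forces q41 = False.
Unit clause (q43) forces q43 = True.
But (¬q43) is also a unit clause — contradiction.
Both values of q21 lead to a conflict.
Backtrack on q12: now try q12 = False.
Unit clause (q13) forces q13 = True.
Unit clause (¬q23) forces q23 = False.
Unit clause (¬q33) forces q33 = False.
Unit clause (¬q43) forces q43 = False.
Case q21 = True:
Unit clause (¬q31) forces q31 = False.
Unit clause (q32) forces q32 = True.
Unit clause (¬q41) forces q41 = False.
Unit clause (q42) forces q42 = True.
But (¬q42) is also a unit clause — contradiction.
Backtrack on q21: now try q21 = False.
Unit clause (q22) forces q22 = True.
Unit clause (¬q32) forces q32 = False.
Unit clause (q31) forces q31 = True.
Unit clause (¬q41) forces q41 = False.
Unit clause (q42) forces q42 = True.
But (¬q42) is also a unit clause — contradiction.
Both values of q21 lead to a conflict.
Both values of q12 lead to a conflict.
Backtrack on q11: now try q11 = True.
Unit clause (¬q21) forces q21 = False.
Unit clause (¬q31) forces q31 = False.
Unit clause (¬q41) forces q41 = False.
Case q22 = True:
Unit clause (¬q12) forces q12 = False.
Unit clause (¬q32) forces q32 = False.
Unit clause (q33) forces q33 = True.
Unit clause (¬q42) forces q42 = False.
Unit clause (q43) forces q43 = True.
But (¬q43) is also a unit clause — contradiction.
Backtrack on q22: now try q22 = False.
Unit clause (q23) forces q23 = True.
Unit clause (¬q13) forces q13 = False.
Unit clause (¬q33) forces q33 = False.
Unit clause (q32) forces q32 = True.
Unit clause (¬q12) forces q12 = False.
Unit clause (¬q42) forces q42 = False.
Unit clause (q43) forces q43 = True.
But (¬q43) is also a unit clause — contradiction.
Both values of q22 lead to a conflict.
Both values of q11 lead to a conflict.

UNSATISFIABLE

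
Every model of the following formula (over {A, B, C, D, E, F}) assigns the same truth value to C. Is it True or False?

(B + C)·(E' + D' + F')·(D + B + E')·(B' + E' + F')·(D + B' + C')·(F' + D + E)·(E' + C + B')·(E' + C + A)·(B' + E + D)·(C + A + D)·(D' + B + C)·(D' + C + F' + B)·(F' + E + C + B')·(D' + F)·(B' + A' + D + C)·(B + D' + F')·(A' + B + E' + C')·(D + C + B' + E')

True

Suppose C = 0.
Unit clause (B) forces B = 1.
Unit clause (E') forces E = 0.
Unit clause (D) forces D = 1.
Unit clause (F') forces F = 0.
That conflicts with the unit clause (F).
So every satisfying assignment has C = True.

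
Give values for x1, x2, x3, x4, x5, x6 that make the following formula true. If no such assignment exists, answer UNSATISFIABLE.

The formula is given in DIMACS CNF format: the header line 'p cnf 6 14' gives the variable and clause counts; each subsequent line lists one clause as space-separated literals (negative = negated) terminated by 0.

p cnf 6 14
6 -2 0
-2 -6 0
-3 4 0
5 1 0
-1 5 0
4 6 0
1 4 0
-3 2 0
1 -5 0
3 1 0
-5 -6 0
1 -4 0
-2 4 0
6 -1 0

Case x6 = True:
(¬x2) alone gives x2 = False.
(¬x3) alone gives x3 = False.
(x1) alone gives x1 = True.
(x5) alone gives x5 = True.
But (¬x5) is also a unit clause — contradiction.
So x6 must be the other value — set x6 = False.
(¬x2) alone gives x2 = False.
(x4) alone gives x4 = True.
(¬x3) alone gives x3 = False.
(x1) alone gives x1 = True.
But (¬x1) is also a unit clause — contradiction.
Both values of x6 lead to a conflict.

UNSATISFIABLE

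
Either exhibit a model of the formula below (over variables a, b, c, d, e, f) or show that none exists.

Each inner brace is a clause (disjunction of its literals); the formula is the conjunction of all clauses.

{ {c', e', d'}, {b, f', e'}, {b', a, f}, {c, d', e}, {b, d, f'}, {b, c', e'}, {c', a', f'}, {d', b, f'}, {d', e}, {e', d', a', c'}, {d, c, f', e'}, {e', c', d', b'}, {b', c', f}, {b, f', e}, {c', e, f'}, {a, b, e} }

Suppose d = 0.
Suppose b = 1.
Suppose a = 1.
Suppose c = 0.
Suppose f = 0.
No clause remains; e is free.

a ↦ 1; b ↦ 1; c ↦ 0; d ↦ 0; e ↦ 0; f ↦ 0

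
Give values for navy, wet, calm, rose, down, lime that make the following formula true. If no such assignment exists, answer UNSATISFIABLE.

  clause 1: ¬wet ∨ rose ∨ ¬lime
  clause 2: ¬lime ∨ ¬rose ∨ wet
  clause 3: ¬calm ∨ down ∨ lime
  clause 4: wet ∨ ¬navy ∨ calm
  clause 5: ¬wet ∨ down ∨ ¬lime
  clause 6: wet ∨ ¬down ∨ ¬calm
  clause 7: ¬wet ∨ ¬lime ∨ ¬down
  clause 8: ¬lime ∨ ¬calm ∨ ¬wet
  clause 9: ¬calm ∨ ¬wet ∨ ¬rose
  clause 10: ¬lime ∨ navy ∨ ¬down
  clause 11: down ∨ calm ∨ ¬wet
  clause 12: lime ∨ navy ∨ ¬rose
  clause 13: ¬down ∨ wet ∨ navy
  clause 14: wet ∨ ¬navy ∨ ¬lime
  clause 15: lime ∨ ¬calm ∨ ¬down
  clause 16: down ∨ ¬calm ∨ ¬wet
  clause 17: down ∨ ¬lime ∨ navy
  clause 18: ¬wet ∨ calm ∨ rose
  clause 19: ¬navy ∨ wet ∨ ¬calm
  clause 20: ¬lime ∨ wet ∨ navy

navy=False, wet=False, calm=False, rose=False, down=False, lime=False

Try wet = False.
Try lime = False.
Try calm = False.
The clause (¬navy) is unit, so navy = False.
The clause (¬rose) is unit, so rose = False.
The clause (¬down) is unit, so down = False.
This assignment satisfies each clause.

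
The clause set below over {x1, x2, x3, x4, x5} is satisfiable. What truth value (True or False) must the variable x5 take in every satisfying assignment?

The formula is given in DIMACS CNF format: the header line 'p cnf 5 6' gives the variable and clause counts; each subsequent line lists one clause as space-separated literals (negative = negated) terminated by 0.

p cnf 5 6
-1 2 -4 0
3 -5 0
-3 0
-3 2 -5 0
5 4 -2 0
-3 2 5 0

False

Suppose x5 = True.
Unit clause (x3) forces x3 = True.
Now (¬x3) is unsatisfied and unit — conflict.
So every satisfying assignment has x5 = False.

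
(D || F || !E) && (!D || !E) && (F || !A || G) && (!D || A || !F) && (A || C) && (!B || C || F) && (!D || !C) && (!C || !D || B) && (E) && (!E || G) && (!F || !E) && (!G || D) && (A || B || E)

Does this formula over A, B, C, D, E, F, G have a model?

Unsatisfiable

(E) alone gives E = true.
(!D) alone gives D = false.
(F) alone gives F = true.
That conflicts with the unit clause (!F).
No assignment satisfies every clause.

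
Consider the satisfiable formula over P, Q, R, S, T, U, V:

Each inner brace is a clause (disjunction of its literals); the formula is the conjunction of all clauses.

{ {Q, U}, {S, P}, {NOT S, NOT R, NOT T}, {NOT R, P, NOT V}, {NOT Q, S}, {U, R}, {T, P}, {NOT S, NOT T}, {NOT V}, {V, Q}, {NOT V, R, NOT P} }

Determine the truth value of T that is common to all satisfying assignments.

False

Suppose T = true.
Unit clause (NOT S) forces S = false.
Unit clause (P) forces P = true.
Unit clause (NOT Q) forces Q = false.
Unit clause (U) forces U = true.
Unit clause (NOT V) forces V = false.
That conflicts with the unit clause (V).
So every satisfying assignment has T = False.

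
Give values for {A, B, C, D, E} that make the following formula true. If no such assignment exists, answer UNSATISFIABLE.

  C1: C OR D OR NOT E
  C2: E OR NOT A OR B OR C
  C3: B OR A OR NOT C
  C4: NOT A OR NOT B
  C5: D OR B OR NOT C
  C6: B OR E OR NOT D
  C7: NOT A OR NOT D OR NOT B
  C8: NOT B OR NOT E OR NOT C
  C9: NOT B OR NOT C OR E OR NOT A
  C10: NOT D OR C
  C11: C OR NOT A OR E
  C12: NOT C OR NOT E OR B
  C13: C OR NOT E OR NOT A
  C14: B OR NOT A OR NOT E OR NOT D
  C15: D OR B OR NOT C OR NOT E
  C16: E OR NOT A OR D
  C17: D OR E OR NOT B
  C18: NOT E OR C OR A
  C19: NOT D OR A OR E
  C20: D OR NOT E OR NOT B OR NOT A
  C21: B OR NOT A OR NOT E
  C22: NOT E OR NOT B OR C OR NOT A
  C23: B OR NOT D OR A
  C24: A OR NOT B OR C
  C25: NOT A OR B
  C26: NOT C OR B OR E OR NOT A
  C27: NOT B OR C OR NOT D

A=false,  B=false,  C=false,  D=false,  E=false

Branch on A: set A = false.
Branch on B: set B = false.
Unit clause (NOT C) forces C = false.
Unit clause (NOT D) forces D = false.
Unit clause (NOT E) forces E = false.
This assignment satisfies each clause.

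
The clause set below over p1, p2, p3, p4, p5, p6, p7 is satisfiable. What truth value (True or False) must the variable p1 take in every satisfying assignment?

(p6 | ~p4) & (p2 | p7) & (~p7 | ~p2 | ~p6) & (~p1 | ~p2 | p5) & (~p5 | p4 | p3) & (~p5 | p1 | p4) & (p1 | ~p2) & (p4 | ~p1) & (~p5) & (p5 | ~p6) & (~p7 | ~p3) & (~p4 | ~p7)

Suppose p1 = 1.
(p4) alone gives p4 = 1.
(p6) alone gives p6 = 1.
(~p5) alone gives p5 = 0.
Now (p5) is unsatisfied and unit — conflict.
So every satisfying assignment has p1 = False.

False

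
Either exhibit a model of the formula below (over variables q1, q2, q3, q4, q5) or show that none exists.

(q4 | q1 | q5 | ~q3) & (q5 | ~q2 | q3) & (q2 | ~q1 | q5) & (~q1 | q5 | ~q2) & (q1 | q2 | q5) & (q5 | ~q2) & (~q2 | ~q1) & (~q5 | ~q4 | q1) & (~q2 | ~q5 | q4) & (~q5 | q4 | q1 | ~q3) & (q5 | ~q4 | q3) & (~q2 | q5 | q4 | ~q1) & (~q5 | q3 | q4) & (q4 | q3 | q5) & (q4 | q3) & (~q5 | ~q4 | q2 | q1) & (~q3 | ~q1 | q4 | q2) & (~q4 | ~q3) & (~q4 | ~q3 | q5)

q1: 1, q2: 0, q3: 0, q4: 1, q5: 1

Case q5 = 1:
Case q2 = 0:
Case q4 = 1:
Unit clause (q1) forces q1 = 1.
Unit clause (~q3) forces q3 = 0.
This assignment satisfies each clause.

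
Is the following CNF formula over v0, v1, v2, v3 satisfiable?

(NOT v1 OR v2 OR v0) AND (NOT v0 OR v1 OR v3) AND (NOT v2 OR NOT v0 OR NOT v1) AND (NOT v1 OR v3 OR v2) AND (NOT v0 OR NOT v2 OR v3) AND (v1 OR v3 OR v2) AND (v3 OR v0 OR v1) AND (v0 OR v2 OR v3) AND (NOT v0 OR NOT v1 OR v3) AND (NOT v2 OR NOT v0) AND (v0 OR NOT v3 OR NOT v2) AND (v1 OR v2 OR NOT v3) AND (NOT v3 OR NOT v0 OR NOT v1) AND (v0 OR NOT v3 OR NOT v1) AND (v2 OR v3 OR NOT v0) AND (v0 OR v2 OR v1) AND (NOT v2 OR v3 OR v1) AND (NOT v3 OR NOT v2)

Yes

Suppose v2 = true.
From the singleton clause (NOT v0), v0 = false.
From the singleton clause (NOT v3), v3 = false.
From the singleton clause (v1), v1 = true.
This assignment satisfies each clause.
A satisfying assignment: v0=false,  v1=true,  v2=true,  v3=false.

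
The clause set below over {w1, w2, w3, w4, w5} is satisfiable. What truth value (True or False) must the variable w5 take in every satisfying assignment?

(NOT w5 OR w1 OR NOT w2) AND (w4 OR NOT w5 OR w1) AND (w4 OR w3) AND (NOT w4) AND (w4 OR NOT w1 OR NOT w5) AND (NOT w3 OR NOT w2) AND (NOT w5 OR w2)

Suppose w5 = true.
Unit clause (NOT w4) forces w4 = false.
Unit clause (w1) forces w1 = true.
That conflicts with the unit clause (NOT w1).
So every satisfying assignment has w5 = False.

False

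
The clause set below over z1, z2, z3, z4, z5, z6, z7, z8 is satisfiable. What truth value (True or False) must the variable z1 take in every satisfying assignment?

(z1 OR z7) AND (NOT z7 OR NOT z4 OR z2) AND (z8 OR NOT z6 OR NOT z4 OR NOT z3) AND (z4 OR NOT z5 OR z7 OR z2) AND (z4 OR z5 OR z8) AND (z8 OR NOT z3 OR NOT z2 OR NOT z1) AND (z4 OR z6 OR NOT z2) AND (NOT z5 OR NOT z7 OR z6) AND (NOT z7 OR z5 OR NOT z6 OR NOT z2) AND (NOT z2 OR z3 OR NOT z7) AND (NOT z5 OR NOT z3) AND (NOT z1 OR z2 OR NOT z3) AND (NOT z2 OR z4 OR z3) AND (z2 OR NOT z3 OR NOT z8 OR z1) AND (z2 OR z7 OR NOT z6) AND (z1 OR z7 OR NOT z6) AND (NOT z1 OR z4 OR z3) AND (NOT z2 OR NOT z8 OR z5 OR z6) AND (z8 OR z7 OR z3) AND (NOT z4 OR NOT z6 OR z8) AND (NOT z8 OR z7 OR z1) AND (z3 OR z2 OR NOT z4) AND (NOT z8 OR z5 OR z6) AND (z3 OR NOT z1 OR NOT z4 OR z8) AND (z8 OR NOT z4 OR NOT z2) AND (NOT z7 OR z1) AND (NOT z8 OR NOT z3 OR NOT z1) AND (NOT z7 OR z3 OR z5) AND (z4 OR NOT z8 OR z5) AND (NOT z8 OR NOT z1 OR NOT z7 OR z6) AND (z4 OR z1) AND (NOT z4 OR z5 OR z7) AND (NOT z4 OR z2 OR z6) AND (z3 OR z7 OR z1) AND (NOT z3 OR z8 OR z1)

True

Suppose z1 = false.
The clause (z7) is unit, so z7 = true.
That conflicts with the unit clause (NOT z7).
So every satisfying assignment has z1 = True.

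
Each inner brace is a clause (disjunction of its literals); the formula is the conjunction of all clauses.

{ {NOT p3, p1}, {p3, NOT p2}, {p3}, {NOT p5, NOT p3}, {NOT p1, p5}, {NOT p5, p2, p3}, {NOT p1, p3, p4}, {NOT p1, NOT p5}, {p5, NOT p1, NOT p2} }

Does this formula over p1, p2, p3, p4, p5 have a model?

Unit clause (p3) forces p3 = true.
Unit clause (p1) forces p1 = true.
Unit clause (NOT p5) forces p5 = false.
Now (p5) is unsatisfied and unit — conflict.
No assignment satisfies every clause.

No, unsatisfiable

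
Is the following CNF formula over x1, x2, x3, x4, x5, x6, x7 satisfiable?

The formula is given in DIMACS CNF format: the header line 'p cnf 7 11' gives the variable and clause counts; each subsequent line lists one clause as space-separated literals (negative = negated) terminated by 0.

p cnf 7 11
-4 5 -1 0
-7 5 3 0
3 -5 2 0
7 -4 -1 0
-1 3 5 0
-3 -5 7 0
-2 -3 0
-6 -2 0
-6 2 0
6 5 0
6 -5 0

Unsatisfiable

Branch on x2: set x2 = False.
Unit clause (¬x6) forces x6 = False.
Unit clause (x5) forces x5 = True.
But (¬x5) is also a unit clause — contradiction.
Backtrack on x2: now try x2 = True.
Unit clause (¬x3) forces x3 = False.
Unit clause (¬x6) forces x6 = False.
Unit clause (x5) forces x5 = True.
But (¬x5) is also a unit clause — contradiction.
Either choice for x2 ends in contradiction.
No assignment satisfies every clause.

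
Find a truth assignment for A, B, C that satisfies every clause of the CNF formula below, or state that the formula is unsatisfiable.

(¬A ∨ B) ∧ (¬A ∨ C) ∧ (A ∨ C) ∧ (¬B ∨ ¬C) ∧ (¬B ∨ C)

Suppose A = False.
(C) alone gives C = True.
(¬B) alone gives B = False.
Every clause now holds.

A=False,  B=False,  C=True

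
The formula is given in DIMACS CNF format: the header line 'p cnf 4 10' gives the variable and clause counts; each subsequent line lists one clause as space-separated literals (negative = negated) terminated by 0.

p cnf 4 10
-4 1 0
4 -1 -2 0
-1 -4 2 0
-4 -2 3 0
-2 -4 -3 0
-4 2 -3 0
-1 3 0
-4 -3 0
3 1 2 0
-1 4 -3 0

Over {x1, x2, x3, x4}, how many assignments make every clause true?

3

There are 2^4 = 16 truth assignments over (x1, x2, x3, x4).
Check each against the 10 clauses (columns in the order x1, x2, x3, x4):
  F F F F  ✗ fails (x3 ∨ x1 ∨ x2)
  F F F T  ✗ fails (¬x4 ∨ x1)
  F F T F  ✓ satisfies all
  F F T T  ✗ fails (¬x4 ∨ x1)
  F T F F  ✓ satisfies all
  F T F T  ✗ fails (¬x4 ∨ x1)
  F T T F  ✓ satisfies all
  F T T T  ✗ fails (¬x4 ∨ x1)
  T F F F  ✗ fails (¬x1 ∨ x3)
  T F F T  ✗ fails (¬x1 ∨ ¬x4 ∨ x2)
  T F T F  ✗ fails (¬x1 ∨ x4 ∨ ¬x3)
  T F T T  ✗ fails (¬x1 ∨ ¬x4 ∨ x2)
  T T F F  ✗ fails (x4 ∨ ¬x1 ∨ ¬x2)
  T T F T  ✗ fails (¬x4 ∨ ¬x2 ∨ x3)
  T T T F  ✗ fails (x4 ∨ ¬x1 ∨ ¬x2)
  T T T T  ✗ fails (¬x2 ∨ ¬x4 ∨ ¬x3)
3 of the 16 rows are models.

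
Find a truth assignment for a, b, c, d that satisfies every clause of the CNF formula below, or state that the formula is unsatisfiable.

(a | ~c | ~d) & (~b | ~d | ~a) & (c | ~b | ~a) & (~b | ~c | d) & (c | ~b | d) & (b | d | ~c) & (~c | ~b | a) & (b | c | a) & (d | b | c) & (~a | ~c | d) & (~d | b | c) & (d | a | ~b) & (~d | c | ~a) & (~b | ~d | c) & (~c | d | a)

Case a = 1:
Case b = 0:
Case d = 1:
(c) alone gives c = 1.
This assignment satisfies each clause.

a=1; b=0; c=1; d=1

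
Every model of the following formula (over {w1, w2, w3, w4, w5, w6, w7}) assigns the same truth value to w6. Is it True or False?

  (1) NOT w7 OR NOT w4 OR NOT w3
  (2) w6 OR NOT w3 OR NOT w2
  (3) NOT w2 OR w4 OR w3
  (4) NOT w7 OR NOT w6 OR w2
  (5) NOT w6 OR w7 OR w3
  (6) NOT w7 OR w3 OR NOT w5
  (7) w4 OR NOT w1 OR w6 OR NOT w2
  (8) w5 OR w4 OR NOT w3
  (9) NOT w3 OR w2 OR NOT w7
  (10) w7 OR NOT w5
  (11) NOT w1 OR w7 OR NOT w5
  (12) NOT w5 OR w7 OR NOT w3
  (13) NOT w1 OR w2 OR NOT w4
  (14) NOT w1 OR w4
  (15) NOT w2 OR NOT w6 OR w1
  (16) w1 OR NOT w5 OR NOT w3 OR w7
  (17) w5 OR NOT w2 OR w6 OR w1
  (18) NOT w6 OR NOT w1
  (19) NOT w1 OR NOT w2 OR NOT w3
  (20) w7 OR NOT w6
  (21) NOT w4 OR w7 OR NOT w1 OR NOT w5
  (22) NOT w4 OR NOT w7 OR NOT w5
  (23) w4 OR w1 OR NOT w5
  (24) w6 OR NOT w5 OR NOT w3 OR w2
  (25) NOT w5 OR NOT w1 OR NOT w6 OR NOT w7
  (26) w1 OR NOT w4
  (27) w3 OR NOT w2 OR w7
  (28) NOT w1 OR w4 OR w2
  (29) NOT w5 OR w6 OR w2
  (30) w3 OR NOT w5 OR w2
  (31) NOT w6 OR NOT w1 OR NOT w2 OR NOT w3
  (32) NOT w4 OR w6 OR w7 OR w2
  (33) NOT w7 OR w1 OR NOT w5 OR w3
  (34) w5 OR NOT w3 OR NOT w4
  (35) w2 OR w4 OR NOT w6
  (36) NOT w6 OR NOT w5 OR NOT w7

Suppose w6 = true.
Unit clause (NOT w1) forces w1 = false.
Unit clause (NOT w2) forces w2 = false.
Unit clause (NOT w7) forces w7 = false.
But (w7) is also a unit clause — contradiction.
So every satisfying assignment has w6 = False.

False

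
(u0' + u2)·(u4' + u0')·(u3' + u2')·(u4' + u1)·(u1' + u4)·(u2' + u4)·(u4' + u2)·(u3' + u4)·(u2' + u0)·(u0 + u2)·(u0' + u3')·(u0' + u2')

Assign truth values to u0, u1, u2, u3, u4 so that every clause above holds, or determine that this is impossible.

Branch on u0: set u0 = 0.
From the singleton clause (u2'), u2 = 0.
But (u2) is also a unit clause — contradiction.
Undo u0 and try u0 = 1.
From the singleton clause (u2), u2 = 1.
But (u2') is also a unit clause — contradiction.
Either choice for u0 ends in contradiction.

UNSATISFIABLE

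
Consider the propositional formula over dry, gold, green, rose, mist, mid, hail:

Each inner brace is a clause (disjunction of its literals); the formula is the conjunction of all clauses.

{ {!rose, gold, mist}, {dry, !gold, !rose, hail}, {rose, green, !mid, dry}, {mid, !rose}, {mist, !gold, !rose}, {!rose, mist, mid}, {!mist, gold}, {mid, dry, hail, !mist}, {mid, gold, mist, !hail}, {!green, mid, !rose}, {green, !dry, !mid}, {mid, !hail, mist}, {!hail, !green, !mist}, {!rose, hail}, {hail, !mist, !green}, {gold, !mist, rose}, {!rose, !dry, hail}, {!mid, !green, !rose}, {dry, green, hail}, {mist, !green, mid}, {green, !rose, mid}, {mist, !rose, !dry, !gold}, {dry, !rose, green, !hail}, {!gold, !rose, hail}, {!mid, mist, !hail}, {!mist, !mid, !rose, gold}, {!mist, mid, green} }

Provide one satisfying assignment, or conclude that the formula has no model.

Case mid = false:
From the singleton clause (!rose), rose = false.
Case mist = false:
From the singleton clause (!hail), hail = false.
From the singleton clause (!green), green = false.
From the singleton clause (dry), dry = true.
Every clause is now satisfied; gold is unconstrained.

dry: true,  gold: true,  green: false,  rose: false,  mist: false,  mid: false,  hail: false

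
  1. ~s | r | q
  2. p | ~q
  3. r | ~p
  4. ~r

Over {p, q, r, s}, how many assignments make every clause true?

1

There are 2^4 = 16 truth assignments over (p, q, r, s).
Check each against the 4 clauses (columns in the order p, q, r, s):
  F F F F  ✓ satisfies all
  F F F T  ✗ fails (~s | r | q)
  F F T F  ✗ fails (~r)
  F F T T  ✗ fails (~r)
  F T F F  ✗ fails (p | ~q)
  F T F T  ✗ fails (p | ~q)
  F T T F  ✗ fails (p | ~q)
  F T T T  ✗ fails (p | ~q)
  T F F F  ✗ fails (r | ~p)
  T F F T  ✗ fails (~s | r | q)
  T F T F  ✗ fails (~r)
  T F T T  ✗ fails (~r)
  T T F F  ✗ fails (r | ~p)
  T T F T  ✗ fails (r | ~p)
  T T T F  ✗ fails (~r)
  T T T T  ✗ fails (~r)
1 of the 16 rows is a model.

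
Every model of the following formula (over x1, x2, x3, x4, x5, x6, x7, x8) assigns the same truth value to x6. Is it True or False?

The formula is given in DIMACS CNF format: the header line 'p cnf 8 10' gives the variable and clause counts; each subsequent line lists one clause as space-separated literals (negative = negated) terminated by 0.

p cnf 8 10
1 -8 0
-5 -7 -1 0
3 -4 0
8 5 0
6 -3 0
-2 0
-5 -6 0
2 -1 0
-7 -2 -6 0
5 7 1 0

False

Suppose x6 = True.
Unit clause (¬x2) forces x2 = False.
Unit clause (¬x5) forces x5 = False.
Unit clause (x8) forces x8 = True.
Unit clause (x1) forces x1 = True.
But (¬x1) is also a unit clause — contradiction.
So every satisfying assignment has x6 = False.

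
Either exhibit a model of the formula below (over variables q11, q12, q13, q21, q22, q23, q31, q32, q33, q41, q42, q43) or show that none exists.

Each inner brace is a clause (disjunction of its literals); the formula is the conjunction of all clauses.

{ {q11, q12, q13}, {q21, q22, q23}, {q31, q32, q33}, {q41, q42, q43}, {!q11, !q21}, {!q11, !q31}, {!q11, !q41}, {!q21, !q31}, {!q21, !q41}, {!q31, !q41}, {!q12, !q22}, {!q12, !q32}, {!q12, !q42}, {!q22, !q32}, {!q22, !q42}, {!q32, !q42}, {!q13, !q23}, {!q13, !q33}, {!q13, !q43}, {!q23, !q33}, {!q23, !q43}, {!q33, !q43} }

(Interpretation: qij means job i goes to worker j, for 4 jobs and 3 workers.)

UNSATISFIABLE

Case q11 = false:
Case q12 = true:
The clause (!q22) is unit, so q22 = false.
The clause (!q32) is unit, so q32 = false.
The clause (!q42) is unit, so q42 = false.
Case q21 = true:
The clause (!q31) is unit, so q31 = false.
The clause (q33) is unit, so q33 = true.
The clause (!q41) is unit, so q41 = false.
The clause (q43) is unit, so q43 = true.
That conflicts with the unit clause (!q43).
Backtrack on q21: now try q21 = false.
The clause (q23) is unit, so q23 = true.
The clause (!q13) is unit, so q13 = false.
The clause (!q33) is unit, so q33 = false.
The clause (q31) is unit, so q31 = true.
The clause (!q41) is unit, so q41 = false.
The clause (q43) is unit, so q43 = true.
That conflicts with the unit clause (!q43).
Either choice for q21 ends in contradiction.
Backtrack on q12: now try q12 = false.
The clause (q13) is unit, so q13 = true.
The clause (!q23) is unit, so q23 = false.
The clause (!q33) is unit, so q33 = false.
The clause (!q43) is unit, so q43 = false.
Case q21 = true:
The clause (!q31) is unit, so q31 = false.
The clause (q32) is unit, so q32 = true.
The clause (!q41) is unit, so q41 = false.
The clause (q42) is unit, so q42 = true.
That conflicts with the unit clause (!q42).
Backtrack on q21: now try q21 = false.
The clause (q22) is unit, so q22 = true.
The clause (!q32) is unit, so q32 = false.
The clause (q31) is unit, so q31 = true.
The clause (!q41) is unit, so q41 = false.
The clause (q42) is unit, so q42 = true.
That conflicts with the unit clause (!q42).
Either choice for q21 ends in contradiction.
Either choice for q12 ends in contradiction.
Backtrack on q11: now try q11 = true.
The clause (!q21) is unit, so q21 = false.
The clause (!q31) is unit, so q31 = false.
The clause (!q41) is unit, so q41 = false.
Case q22 = true:
The clause (!q12) is unit, so q12 = false.
The clause (!q32) is unit, so q32 = false.
The clause (q33) is unit, so q33 = true.
The clause (!q42) is unit, so q42 = false.
The clause (q43) is unit, so q43 = true.
That conflicts with the unit clause (!q43).
Backtrack on q22: now try q22 = false.
The clause (q23) is unit, so q23 = true.
The clause (!q13) is unit, so q13 = false.
The clause (!q33) is unit, so q33 = false.
The clause (q32) is unit, so q32 = true.
The clause (!q12) is unit, so q12 = false.
The clause (!q42) is unit, so q42 = false.
The clause (q43) is unit, so q43 = true.
That conflicts with the unit clause (!q43).
Either choice for q22 ends in contradiction.
Either choice for q11 ends in contradiction.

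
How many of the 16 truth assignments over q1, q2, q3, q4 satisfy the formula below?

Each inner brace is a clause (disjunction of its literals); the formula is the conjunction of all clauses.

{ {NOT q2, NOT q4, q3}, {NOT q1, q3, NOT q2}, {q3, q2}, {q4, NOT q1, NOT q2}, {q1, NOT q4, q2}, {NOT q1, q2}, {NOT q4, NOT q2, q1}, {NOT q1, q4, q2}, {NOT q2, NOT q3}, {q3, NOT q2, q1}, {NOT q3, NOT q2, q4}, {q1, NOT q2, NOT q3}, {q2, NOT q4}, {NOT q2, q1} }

1

There are 2^4 = 16 truth assignments over (q1, q2, q3, q4).
Check each against the 14 clauses (columns in the order q1, q2, q3, q4):
  F F F F  ✗ fails (q3 OR q2)
  F F F T  ✗ fails (q3 OR q2)
  F F T F  ✓ satisfies all
  F F T T  ✗ fails (q1 OR NOT q4 OR q2)
  F T F F  ✗ fails (q3 OR NOT q2 OR q1)
  F T F T  ✗ fails (NOT q2 OR NOT q4 OR q3)
  F T T F  ✗ fails (NOT q2 OR NOT q3)
  F T T T  ✗ fails (NOT q4 OR NOT q2 OR q1)
  T F F F  ✗ fails (q3 OR q2)
  T F F T  ✗ fails (q3 OR q2)
  T F T F  ✗ fails (NOT q1 OR q2)
  T F T T  ✗ fails (NOT q1 OR q2)
  T T F F  ✗ fails (NOT q1 OR q3 OR NOT q2)
  T T F T  ✗ fails (NOT q2 OR NOT q4 OR q3)
  T T T F  ✗ fails (q4 OR NOT q1 OR NOT q2)
  T T T T  ✗ fails (NOT q2 OR NOT q3)
1 of the 16 rows is a model.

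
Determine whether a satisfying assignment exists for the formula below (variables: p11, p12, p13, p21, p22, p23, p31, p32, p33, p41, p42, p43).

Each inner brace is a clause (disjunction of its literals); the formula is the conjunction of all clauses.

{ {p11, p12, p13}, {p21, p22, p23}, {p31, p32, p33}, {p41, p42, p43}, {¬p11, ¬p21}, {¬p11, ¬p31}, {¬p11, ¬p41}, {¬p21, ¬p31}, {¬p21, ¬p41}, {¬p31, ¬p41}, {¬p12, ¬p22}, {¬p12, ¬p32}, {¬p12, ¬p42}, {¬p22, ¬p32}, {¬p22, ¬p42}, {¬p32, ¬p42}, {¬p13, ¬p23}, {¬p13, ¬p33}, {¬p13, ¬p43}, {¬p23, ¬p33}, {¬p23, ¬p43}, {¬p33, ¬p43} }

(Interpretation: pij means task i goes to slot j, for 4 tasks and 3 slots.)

Try p11 = False.
Try p12 = True.
From the singleton clause (¬p22), p22 = False.
From the singleton clause (¬p32), p32 = False.
From the singleton clause (¬p42), p42 = False.
Try p21 = True.
From the singleton clause (¬p31), p31 = False.
From the singleton clause (p33), p33 = True.
From the singleton clause (¬p41), p41 = False.
From the singleton clause (p43), p43 = True.
That conflicts with the unit clause (¬p43).
So p21 must be the other value — set p21 = False.
From the singleton clause (p23), p23 = True.
From the singleton clause (¬p13), p13 = False.
From the singleton clause (¬p33), p33 = False.
From the singleton clause (p31), p31 = True.
From the singleton clause (¬p41), p41 = False.
From the singleton clause (p43), p43 = True.
That conflicts with the unit clause (¬p43).
Either choice for p21 ends in contradiction.
So p12 must be the other value — set p12 = False.
From the singleton clause (p13), p13 = True.
From the singleton clause (¬p23), p23 = False.
From the singleton clause (¬p33), p33 = False.
From the singleton clause (¬p43), p43 = False.
Try p21 = True.
From the singleton clause (¬p31), p31 = False.
From the singleton clause (p32), p32 = True.
From the singleton clause (¬p41), p41 = False.
From the singleton clause (p42), p42 = True.
That conflicts with the unit clause (¬p42).
So p21 must be the other value — set p21 = False.
From the singleton clause (p22), p22 = True.
From the singleton clause (¬p32), p32 = False.
From the singleton clause (p31), p31 = True.
From the singleton clause (¬p41), p41 = False.
From the singleton clause (p42), p42 = True.
That conflicts with the unit clause (¬p42).
Either choice for p21 ends in contradiction.
Either choice for p12 ends in contradiction.
So p11 must be the other value — set p11 = True.
From the singleton clause (¬p21), p21 = False.
From the singleton clause (¬p31), p31 = False.
From the singleton clause (¬p41), p41 = False.
Try p22 = True.
From the singleton clause (¬p12), p12 = False.
From the singleton clause (¬p32), p32 = False.
From the singleton clause (p33), p33 = True.
From the singleton clause (¬p42), p42 = False.
From the singleton clause (p43), p43 = True.
That conflicts with the unit clause (¬p43).
So p22 must be the other value — set p22 = False.
From the singleton clause (p23), p23 = True.
From the singleton clause (¬p13), p13 = False.
From the singleton clause (¬p33), p33 = False.
From the singleton clause (p32), p32 = True.
From the singleton clause (¬p12), p12 = False.
From the singleton clause (¬p42), p42 = False.
From the singleton clause (p43), p43 = True.
That conflicts with the unit clause (¬p43).
Either choice for p22 ends in contradiction.
Either choice for p11 ends in contradiction.
No assignment satisfies every clause.

No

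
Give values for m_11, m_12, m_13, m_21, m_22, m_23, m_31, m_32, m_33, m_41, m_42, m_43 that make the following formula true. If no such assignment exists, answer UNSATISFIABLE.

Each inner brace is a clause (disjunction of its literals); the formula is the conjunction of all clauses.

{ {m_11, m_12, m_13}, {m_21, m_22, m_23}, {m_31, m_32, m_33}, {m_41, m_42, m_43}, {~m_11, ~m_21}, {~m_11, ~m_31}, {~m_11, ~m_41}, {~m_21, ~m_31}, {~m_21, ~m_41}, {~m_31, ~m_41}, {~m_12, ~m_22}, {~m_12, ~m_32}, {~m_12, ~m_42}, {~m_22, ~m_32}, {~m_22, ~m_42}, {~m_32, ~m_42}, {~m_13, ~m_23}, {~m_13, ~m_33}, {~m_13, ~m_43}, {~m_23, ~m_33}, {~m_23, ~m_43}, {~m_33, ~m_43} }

Try m_11 = 0.
Try m_12 = 1.
From the singleton clause (~m_22), m_22 = 0.
From the singleton clause (~m_32), m_32 = 0.
From the singleton clause (~m_42), m_42 = 0.
Try m_21 = 1.
From the singleton clause (~m_31), m_31 = 0.
From the singleton clause (m_33), m_33 = 1.
From the singleton clause (~m_41), m_41 = 0.
From the singleton clause (m_43), m_43 = 1.
Now (~m_43) is unsatisfied and unit — conflict.
That branch fails; take m_21 = 0 instead.
From the singleton clause (m_23), m_23 = 1.
From the singleton clause (~m_13), m_13 = 0.
From the singleton clause (~m_33), m_33 = 0.
From the singleton clause (m_31), m_31 = 1.
From the singleton clause (~m_41), m_41 = 0.
From the singleton clause (m_43), m_43 = 1.
Now (~m_43) is unsatisfied and unit — conflict.
Both values of m_21 lead to a conflict.
That branch fails; take m_12 = 0 instead.
From the singleton clause (m_13), m_13 = 1.
From the singleton clause (~m_23), m_23 = 0.
From the singleton clause (~m_33), m_33 = 0.
From the singleton clause (~m_43), m_43 = 0.
Try m_21 = 1.
From the singleton clause (~m_31), m_31 = 0.
From the singleton clause (m_32), m_32 = 1.
From the singleton clause (~m_41), m_41 = 0.
From the singleton clause (m_42), m_42 = 1.
Now (~m_42) is unsatisfied and unit — conflict.
That branch fails; take m_21 = 0 instead.
From the singleton clause (m_22), m_22 = 1.
From the singleton clause (~m_32), m_32 = 0.
From the singleton clause (m_31), m_31 = 1.
From the singleton clause (~m_41), m_41 = 0.
From the singleton clause (m_42), m_42 = 1.
Now (~m_42) is unsatisfied and unit — conflict.
Both values of m_21 lead to a conflict.
Both values of m_12 lead to a conflict.
That branch fails; take m_11 = 1 instead.
From the singleton clause (~m_21), m_21 = 0.
From the singleton clause (~m_31), m_31 = 0.
From the singleton clause (~m_41), m_41 = 0.
Try m_22 = 1.
From the singleton clause (~m_12), m_12 = 0.
From the singleton clause (~m_32), m_32 = 0.
From the singleton clause (m_33), m_33 = 1.
From the singleton clause (~m_42), m_42 = 0.
From the singleton clause (m_43), m_43 = 1.
Now (~m_43) is unsatisfied and unit — conflict.
That branch fails; take m_22 = 0 instead.
From the singleton clause (m_23), m_23 = 1.
From the singleton clause (~m_13), m_13 = 0.
From the singleton clause (~m_33), m_33 = 0.
From the singleton clause (m_32), m_32 = 1.
From the singleton clause (~m_12), m_12 = 0.
From the singleton clause (~m_42), m_42 = 0.
From the singleton clause (m_43), m_43 = 1.
Now (~m_43) is unsatisfied and unit — conflict.
Both values of m_22 lead to a conflict.
Both values of m_11 lead to a conflict.

UNSATISFIABLE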